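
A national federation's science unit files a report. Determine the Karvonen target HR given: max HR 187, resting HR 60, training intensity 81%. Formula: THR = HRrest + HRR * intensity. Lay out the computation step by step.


HRR = HRmax - HRrest = 187 - 60 = 127
THR = 60 + 127 * 0.81
= 162.87 bpm

162.87 bpm


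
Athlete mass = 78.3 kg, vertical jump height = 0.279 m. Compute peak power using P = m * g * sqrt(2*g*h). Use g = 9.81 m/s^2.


sqrt(2 * 9.81 * 0.279) = sqrt(5.47398) = 2.339654 m/s
P = 78.3 * 9.81 * 2.339654
= 1797.14 W

1797.14 W


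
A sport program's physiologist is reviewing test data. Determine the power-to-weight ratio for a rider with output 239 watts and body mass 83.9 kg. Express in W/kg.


P/W = 239 / 83.9 = 2.849 W/kg

2.849 W/kg


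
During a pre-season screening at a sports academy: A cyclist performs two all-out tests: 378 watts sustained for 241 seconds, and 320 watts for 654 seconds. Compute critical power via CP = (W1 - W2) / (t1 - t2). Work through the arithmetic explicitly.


W1 = P1 * t1 = 378 * 241 = 91098 J
W2 = P2 * t2 = 320 * 654 = 209280 J
CP = (91098 - 209280) / (241 - 654)
= 286.15 W

286.15 W


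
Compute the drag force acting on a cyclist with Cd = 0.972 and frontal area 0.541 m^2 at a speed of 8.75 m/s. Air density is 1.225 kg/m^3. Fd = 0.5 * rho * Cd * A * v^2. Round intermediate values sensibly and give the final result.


Step 1: v^2 = 76.5625
Step 2: Fd = 0.5 * 1.225 * 0.972 * 0.541 * 76.5625
= 24.66 N

24.66 N


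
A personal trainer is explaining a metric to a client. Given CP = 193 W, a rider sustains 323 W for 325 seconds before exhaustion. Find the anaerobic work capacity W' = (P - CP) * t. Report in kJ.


Excess power = 323 - 193 = 130 W
Work above CP = 130 * 325 = 42250 J
W' = 42.25 kJ

42.25 kJ


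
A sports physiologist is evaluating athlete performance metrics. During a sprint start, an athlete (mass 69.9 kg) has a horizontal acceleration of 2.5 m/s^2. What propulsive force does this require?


Propulsive force = mass * acceleration
= 69.9 kg * 2.5 m/s^2
= 174.75 N

174.75 N


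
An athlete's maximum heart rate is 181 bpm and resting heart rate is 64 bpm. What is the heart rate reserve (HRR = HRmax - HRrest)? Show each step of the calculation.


HRR = HRmax - HRrest
= 181 - 64
= 117 bpm

117 bpm


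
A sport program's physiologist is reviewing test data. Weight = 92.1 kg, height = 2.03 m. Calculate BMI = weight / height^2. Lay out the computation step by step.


height^2 = 2.03^2 = 4.1209
BMI = 92.1 / 4.1209 = 22.35 kg/m^2

22.35 kg/m^2


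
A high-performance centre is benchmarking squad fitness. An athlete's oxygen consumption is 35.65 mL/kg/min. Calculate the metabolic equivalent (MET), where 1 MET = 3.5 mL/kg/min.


MET = VO2 / 3.5
= 35.65 / 3.5
= 10.19 METs

10.19 METs


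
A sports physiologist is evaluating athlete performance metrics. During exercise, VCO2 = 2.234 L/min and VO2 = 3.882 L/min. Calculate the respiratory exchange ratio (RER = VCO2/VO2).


RER = VCO2 / VO2
= 2.234 / 3.882
= 0.5755

0.5755


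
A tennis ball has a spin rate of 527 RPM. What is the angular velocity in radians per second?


Convert RPM to rad/s: multiply by 2*pi and divide by 60
omega = 527 * 2 * pi / 60
= 55.187 rad/s

55.187 rad/s


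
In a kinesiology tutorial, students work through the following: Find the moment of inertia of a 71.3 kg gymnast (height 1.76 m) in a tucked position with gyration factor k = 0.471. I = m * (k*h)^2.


Radius of gyration = 0.471 * 1.76 = 0.82896 m
I = 71.3 * 0.82896^2
= 71.3 * 0.687175
= 48.996 kg*m^2

48.996 kg*m^2


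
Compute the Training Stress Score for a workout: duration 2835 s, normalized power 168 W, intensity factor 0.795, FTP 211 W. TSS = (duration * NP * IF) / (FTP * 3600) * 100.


Product = 2835 * 168 * 0.795 = 378642.6
Base = 211 * 3600 = 759600
TSS = 378642.6 / 759600 * 100 = 49.85

49.85 TSS


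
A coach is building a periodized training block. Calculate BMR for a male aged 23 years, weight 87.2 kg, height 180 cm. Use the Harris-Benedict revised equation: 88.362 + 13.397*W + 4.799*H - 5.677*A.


Substituting values:
W term = 13.397 * 87.2 = 1168.2184
H term = 4.799 * 180 = 863.82
A term = 5.677 * 23 = 130.571
BMR = 1989.83 kcal/day

1989.83 kcal/day


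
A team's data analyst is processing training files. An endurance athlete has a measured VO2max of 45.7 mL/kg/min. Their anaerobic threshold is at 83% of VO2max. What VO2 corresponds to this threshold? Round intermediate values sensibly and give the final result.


Anaerobic threshold VO2 = VO2max * 83%
= 45.7 * 0.83
= 37.93 mL/kg/min

37.93 mL/kg/min


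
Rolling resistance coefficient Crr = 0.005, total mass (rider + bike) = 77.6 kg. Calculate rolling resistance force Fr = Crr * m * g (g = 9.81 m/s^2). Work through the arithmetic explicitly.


Fr = Crr * m * g
= 0.005 * 77.6 * 9.81
= 3.806 N

3.806 N


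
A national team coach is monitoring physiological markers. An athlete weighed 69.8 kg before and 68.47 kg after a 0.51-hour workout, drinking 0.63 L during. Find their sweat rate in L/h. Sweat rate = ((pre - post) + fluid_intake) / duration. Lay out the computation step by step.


Body mass change = 1.33 kg
Total sweat loss = 1.33 + 0.63 = 1.96 L
Rate = 1.96 / 0.51 = 3.843 L/h

3.843 L/h


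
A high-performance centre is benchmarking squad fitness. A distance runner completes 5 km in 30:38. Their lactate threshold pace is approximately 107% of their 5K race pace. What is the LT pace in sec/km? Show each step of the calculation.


Convert to seconds: 30 min 38 s = 1838 s
Pace per km = 1838 / 5 = 367.6 s/km
LT pace = 367.6 * 1.07 = 393.33 s/km

393.33 s/km


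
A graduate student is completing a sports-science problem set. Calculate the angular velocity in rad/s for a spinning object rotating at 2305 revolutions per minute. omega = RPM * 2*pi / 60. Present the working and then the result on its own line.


omega = RPM * 2*pi / 60
= 2305 * 6.28318531 / 60
= 241.379 rad/s

241.379 rad/s


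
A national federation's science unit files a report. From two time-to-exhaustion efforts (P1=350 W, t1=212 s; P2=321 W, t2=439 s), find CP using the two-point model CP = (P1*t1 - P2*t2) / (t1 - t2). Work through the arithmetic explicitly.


Work in trial 1 = 74200 J
Work in trial 2 = 140919 J
Delta work = -66719 J
Delta time = -227 s
CP = -66719 / -227 = 293.92 W

293.92 W


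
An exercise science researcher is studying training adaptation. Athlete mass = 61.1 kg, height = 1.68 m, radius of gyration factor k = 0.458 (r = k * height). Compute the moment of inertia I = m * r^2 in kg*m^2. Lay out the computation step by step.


r = k * height = 0.458 * 1.68 = 0.76944 m
r^2 = 0.76944^2 = 0.592038
I = 61.1 * 0.592038 = 36.174 kg*m^2

36.174 kg*m^2


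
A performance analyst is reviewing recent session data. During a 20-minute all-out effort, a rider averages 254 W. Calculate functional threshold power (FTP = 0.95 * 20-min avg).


FTP = 0.95 * 254
= 241.3 W

241.3 W


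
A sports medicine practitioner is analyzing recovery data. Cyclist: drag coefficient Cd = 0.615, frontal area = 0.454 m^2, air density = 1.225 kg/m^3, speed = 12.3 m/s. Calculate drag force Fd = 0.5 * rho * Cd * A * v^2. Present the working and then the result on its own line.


v^2 = 12.3^2 = 151.29
Fd = 0.5 * 1.225 * 0.615 * 0.454 * 151.29
= 25.873 N

25.873 N


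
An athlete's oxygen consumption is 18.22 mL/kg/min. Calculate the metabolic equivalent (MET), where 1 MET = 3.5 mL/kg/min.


MET = VO2 / 3.5
= 18.22 / 3.5
= 5.21 METs

5.21 METs


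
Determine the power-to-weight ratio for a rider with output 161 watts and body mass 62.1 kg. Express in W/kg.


P/W = 161 / 62.1 = 2.593 W/kg

2.593 W/kg


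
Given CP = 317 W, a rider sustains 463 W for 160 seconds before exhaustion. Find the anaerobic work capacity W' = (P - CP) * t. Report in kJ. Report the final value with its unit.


Excess power = 463 - 317 = 146 W
Work above CP = 146 * 160 = 23360 J
W' = 23.36 kJ

23.36 kJ


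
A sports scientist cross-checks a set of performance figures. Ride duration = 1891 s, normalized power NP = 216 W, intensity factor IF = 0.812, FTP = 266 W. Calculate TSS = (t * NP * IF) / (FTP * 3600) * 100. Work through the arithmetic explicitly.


Numerator = 1891 * 216 * 0.812 = 331666.272
Denominator = 266 * 3600 = 957600
TSS = 331666.272 / 957600 * 100
= 34.64

34.64 TSS


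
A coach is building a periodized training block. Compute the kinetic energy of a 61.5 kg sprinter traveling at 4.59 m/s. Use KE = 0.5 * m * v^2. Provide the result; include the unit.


Velocity squared = 21.0681
KE = 0.5 * 61.5 * 21.0681 = 647.84 J

647.84 J


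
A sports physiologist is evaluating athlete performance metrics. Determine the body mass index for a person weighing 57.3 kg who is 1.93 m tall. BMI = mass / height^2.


BMI = mass / height^2
= 57.3 / 1.93^2
= 57.3 / 3.7249
= 15.38 kg/m^2

15.38 kg/m^2


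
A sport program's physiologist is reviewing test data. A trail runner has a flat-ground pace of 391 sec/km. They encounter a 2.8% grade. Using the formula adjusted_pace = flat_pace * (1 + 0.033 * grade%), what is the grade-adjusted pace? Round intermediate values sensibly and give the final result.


Grade factor = 1 + 0.033 * 2.8 = 1.0924
Adjusted = 391 * 1.0924 = 427.13 sec/km

427.13 s/km


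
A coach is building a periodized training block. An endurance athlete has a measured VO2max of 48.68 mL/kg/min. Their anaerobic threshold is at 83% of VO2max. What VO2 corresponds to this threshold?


Anaerobic threshold VO2 = VO2max * 83%
= 48.68 * 0.83
= 40.4 mL/kg/min

40.4 mL/kg/min


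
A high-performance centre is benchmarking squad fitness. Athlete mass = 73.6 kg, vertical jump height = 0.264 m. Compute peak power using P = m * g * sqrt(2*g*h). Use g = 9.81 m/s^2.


sqrt(2 * 9.81 * 0.264) = sqrt(5.17968) = 2.275891 m/s
P = 73.6 * 9.81 * 2.275891
= 1643.23 W

1643.23 W


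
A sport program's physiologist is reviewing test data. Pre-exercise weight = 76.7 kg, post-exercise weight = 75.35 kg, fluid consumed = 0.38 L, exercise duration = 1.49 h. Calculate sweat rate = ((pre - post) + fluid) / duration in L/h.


Weight loss = 76.7 - 75.35 = 1.35 kg (approx L)
Total sweat = 1.35 + 0.38 = 1.73 L
Sweat rate = 1.73 / 1.49 = 1.161 L/h

1.161 L/h


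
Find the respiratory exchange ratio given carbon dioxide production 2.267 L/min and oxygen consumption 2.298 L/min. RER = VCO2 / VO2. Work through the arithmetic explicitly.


VCO2 = 2.267 L/min
VO2 = 2.298 L/min
RER = 2.267 / 2.298 = 0.9865

0.9865


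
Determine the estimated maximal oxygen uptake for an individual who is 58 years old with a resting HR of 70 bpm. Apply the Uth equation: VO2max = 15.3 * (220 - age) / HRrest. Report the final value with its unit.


HRmax = 220 - 58 = 162
VO2max = 15.3 * (162 / 70)
= 15.3 * 2.3143
= 35.41 mL/kg/min

35.41 mL/kg/min


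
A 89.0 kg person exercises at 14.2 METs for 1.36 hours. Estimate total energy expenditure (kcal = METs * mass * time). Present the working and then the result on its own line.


Energy = METs * mass(kg) * time(h)
= 14.2 * 89.0 * 1.36
= 1718.77 kcal

1718.77 kcal


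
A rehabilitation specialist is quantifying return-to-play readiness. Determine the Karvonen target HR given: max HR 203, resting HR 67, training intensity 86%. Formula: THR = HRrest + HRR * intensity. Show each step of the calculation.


HRR = HRmax - HRrest = 203 - 67 = 136
THR = 67 + 136 * 0.86
= 183.96 bpm

183.96 bpm


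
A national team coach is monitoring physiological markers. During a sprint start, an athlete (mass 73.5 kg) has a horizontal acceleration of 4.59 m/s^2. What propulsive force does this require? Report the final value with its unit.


Propulsive force = mass * acceleration
= 73.5 kg * 4.59 m/s^2
= 337.37 N

337.37 N


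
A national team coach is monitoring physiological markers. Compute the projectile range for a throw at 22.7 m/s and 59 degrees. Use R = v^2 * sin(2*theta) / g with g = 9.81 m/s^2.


Two times the angle = 118 degrees
sin(118) = 0.882948
R = 515.29 * 0.882948 / 9.81 = 46.379 m

46.379 m


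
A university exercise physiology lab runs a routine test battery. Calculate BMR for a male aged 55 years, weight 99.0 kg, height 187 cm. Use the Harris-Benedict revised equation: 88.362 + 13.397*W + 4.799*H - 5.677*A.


Substituting values:
W term = 13.397 * 99.0 = 1326.303
H term = 4.799 * 187 = 897.413
A term = 5.677 * 55 = 312.235
BMR = 1999.84 kcal/day

1999.84 kcal/day


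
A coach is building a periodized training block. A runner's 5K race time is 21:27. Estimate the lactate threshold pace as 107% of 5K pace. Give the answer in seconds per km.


Total race time = 21*60 + 27 = 1287 seconds
5K pace = 1287 / 5 = 257.4 sec/km
LT pace = 257.4 * 1.07 = 275.42 sec/km

275.42 s/km


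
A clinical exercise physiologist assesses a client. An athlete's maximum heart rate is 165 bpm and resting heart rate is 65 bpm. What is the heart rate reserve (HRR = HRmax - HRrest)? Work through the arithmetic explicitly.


HRR = HRmax - HRrest
= 165 - 65
= 100 bpm

100 bpm


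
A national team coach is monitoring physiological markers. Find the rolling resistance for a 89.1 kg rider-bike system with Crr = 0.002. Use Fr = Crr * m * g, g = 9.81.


m * g = 89.1 * 9.81 = 874.071 N
Fr = 0.002 * 874.071 = 1.748 N

1.748 N


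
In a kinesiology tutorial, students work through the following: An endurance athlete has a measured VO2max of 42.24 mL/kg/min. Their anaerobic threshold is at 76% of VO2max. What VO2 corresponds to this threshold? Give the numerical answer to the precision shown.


Anaerobic threshold VO2 = VO2max * 76%
= 42.24 * 0.76
= 32.1 mL/kg/min

32.1 mL/kg/min


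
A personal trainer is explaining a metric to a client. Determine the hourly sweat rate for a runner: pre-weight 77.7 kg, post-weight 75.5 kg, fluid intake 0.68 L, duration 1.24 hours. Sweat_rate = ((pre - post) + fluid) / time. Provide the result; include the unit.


Mass lost = 77.7 - 75.5 = 2.2 kg
Add fluid consumed: 2.2 + 0.68 = 2.88 L total sweat
Sweat rate = 2.88 / 1.24 = 2.323 L/h

2.323 L/h


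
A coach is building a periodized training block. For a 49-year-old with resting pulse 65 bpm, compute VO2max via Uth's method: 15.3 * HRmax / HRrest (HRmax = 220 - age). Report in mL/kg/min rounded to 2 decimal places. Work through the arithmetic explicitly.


Step 1: HRmax = 220 - 49 = 171 bpm
Step 2: Ratio = 171 / 65 = 2.6308
Step 3: VO2max = 15.3 * 2.6308 = 40.25 mL/kg/min

40.25 mL/kg/min


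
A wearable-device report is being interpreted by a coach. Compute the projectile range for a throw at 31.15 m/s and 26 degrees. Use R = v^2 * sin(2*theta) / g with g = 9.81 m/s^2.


Two times the angle = 52 degrees
sin(52) = 0.788011
R = 970.3225 * 0.788011 / 9.81 = 77.943 m

77.943 m


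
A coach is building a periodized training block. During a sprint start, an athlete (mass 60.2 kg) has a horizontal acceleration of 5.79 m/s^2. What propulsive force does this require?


Propulsive force = mass * acceleration
= 60.2 kg * 5.79 m/s^2
= 348.56 N

348.56 N


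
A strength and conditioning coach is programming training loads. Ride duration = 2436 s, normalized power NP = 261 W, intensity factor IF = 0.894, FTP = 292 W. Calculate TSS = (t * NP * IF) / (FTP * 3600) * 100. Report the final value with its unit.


Numerator = 2436 * 261 * 0.894 = 568401.624
Denominator = 292 * 3600 = 1051200
TSS = 568401.624 / 1051200 * 100
= 54.07

54.07 TSS


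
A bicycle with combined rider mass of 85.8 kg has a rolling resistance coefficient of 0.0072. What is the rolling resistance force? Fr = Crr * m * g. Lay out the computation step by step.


Fr = 0.0072 * 85.8 * 9.81
= 0.61776 * 9.81
= 6.06 N

6.06 N


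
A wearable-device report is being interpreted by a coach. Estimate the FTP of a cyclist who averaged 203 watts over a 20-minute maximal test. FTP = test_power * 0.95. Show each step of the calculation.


FTP = 203 * 0.95 = 192.85 W

192.85 W


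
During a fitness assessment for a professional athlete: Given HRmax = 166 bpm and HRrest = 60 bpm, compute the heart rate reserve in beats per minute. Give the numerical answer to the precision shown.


Heart rate reserve = maximum HR minus resting HR
HRR = 166 - 60 = 106 bpm

106 bpm


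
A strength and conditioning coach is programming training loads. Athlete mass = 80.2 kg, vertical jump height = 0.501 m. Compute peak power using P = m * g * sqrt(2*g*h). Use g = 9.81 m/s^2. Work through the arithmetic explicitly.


sqrt(2 * 9.81 * 0.501) = sqrt(9.82962) = 3.135222 m/s
P = 80.2 * 9.81 * 3.135222
= 2466.67 W

2466.67 W


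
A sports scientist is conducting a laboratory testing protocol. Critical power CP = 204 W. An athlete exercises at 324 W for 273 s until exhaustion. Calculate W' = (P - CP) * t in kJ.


P - CP = 324 - 204 = 120 W
W' = 120 * 273 = 32760 J
= 32760 / 1000 = 32.76 kJ

32.76 kJ


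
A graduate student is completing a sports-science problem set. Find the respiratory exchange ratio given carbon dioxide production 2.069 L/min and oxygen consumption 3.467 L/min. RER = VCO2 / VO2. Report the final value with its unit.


VCO2 = 2.069 L/min
VO2 = 3.467 L/min
RER = 2.069 / 3.467 = 0.5968

0.5968


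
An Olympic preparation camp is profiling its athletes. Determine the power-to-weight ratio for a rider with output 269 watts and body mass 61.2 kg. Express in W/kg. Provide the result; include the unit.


P/W = 269 / 61.2 = 4.395 W/kg

4.395 W/kg


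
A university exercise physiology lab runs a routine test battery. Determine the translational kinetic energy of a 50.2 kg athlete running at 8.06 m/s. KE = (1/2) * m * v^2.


KE = 0.5 * m * v^2
= 0.5 * 50.2 * 8.06^2
= 0.5 * 50.2 * 64.9636
= 1630.59 J

1630.59 J


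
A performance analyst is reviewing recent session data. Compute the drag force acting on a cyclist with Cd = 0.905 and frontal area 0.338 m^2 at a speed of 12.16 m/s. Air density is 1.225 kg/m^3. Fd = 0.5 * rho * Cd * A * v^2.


Step 1: v^2 = 147.8656
Step 2: Fd = 0.5 * 1.225 * 0.905 * 0.338 * 147.8656
= 27.704 N

27.704 N


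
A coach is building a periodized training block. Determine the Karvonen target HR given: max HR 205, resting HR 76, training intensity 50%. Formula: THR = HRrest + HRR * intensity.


HRR = HRmax - HRrest = 205 - 76 = 129
THR = 76 + 129 * 0.5
= 140.5 bpm

140.5 bpm


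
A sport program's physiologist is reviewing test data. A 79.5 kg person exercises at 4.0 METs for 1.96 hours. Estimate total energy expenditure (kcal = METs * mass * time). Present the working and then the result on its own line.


Energy = METs * mass(kg) * time(h)
= 4.0 * 79.5 * 1.96
= 623.28 kcal

623.28 kcal


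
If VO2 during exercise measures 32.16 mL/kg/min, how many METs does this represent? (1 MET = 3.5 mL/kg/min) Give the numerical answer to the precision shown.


METs = VO2 / 3.5 = 32.16 / 3.5 = 9.19

9.19 METs


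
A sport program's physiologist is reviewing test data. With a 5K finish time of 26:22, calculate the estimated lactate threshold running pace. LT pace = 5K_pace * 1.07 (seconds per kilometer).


Race duration = 1582 s for 5 km
Average pace = 1582 / 5 = 316.4 s/km
LT pace = 316.4 * 1.07
= 338.55 s/km

338.55 s/km


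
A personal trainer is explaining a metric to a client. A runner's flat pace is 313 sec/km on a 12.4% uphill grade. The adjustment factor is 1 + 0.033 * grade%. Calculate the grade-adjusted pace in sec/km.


Factor = 1 + 0.033 * 12.4 = 1.4092
Adjusted pace = 313 * 1.4092
= 441.08 sec/km

441.08 s/km


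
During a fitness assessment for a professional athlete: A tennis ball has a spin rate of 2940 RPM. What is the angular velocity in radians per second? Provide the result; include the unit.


Convert RPM to rad/s: multiply by 2*pi and divide by 60
omega = 2940 * 2 * pi / 60
= 307.876 rad/s

307.876 rad/s


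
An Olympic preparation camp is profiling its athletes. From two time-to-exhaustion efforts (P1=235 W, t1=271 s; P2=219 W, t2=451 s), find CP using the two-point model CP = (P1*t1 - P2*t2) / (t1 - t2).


Work in trial 1 = 63685 J
Work in trial 2 = 98769 J
Delta work = -35084 J
Delta time = -180 s
CP = -35084 / -180 = 194.91 W

194.91 W


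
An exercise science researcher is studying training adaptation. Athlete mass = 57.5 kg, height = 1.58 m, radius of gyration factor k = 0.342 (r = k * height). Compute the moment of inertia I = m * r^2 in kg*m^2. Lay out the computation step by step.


r = k * height = 0.342 * 1.58 = 0.54036 m
r^2 = 0.54036^2 = 0.291989
I = 57.5 * 0.291989 = 16.789 kg*m^2

16.789 kg*m^2


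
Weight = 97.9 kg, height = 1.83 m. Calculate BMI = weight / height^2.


height^2 = 1.83^2 = 3.3489
BMI = 97.9 / 3.3489 = 29.23 kg/m^2

29.23 kg/m^2


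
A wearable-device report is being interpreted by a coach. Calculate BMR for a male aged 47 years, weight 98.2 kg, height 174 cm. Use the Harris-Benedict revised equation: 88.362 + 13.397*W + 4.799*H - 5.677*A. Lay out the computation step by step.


Substituting values:
W term = 13.397 * 98.2 = 1315.5854
H term = 4.799 * 174 = 835.026
A term = 5.677 * 47 = 266.819
BMR = 1972.15 kcal/day

1972.15 kcal/day


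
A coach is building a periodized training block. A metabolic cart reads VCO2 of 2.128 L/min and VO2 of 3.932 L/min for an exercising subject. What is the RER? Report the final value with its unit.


RER = VCO2 / VO2 = 2.128 / 3.932 = 0.5412

0.5412


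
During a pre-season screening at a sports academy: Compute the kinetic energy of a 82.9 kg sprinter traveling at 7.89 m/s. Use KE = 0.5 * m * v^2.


Velocity squared = 62.2521
KE = 0.5 * 82.9 * 62.2521 = 2580.35 J

2580.35 J


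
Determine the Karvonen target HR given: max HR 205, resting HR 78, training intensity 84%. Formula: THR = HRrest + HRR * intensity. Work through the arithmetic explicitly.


HRR = HRmax - HRrest = 205 - 78 = 127
THR = 78 + 127 * 0.84
= 184.68 bpm

184.68 bpm


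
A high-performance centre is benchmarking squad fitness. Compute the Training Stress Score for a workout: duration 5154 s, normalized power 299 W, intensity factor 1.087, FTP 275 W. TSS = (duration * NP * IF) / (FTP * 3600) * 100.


Product = 5154 * 299 * 1.087 = 1675117.002
Base = 275 * 3600 = 990000
TSS = 1675117.002 / 990000 * 100 = 169.2

169.2 TSS


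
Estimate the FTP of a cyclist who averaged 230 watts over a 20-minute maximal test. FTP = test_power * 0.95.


FTP = 230 * 0.95 = 218.5 W

218.5 W


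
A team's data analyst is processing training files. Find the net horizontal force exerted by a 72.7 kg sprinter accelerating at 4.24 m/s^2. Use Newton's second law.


Newton's second law: F = m * a
F = 72.7 * 4.24 = 308.25 N

308.25 N


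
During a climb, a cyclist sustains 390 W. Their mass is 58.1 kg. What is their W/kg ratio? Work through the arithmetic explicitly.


Power-to-weight = 390 W / 58.1 kg
= 6.713 W/kg

6.713 W/kg


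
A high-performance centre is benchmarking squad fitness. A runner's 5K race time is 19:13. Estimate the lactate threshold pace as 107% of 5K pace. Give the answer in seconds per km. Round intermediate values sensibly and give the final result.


Total race time = 19*60 + 13 = 1153 seconds
5K pace = 1153 / 5 = 230.6 sec/km
LT pace = 230.6 * 1.07 = 246.74 sec/km

246.74 s/km


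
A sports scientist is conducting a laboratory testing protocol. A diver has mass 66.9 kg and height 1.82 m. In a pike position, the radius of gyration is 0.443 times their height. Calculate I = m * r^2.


r = 0.443 * 1.82 = 0.80626 m
I = m * r^2 = 66.9 * 0.650055 = 43.489 kg*m^2

43.489 kg*m^2


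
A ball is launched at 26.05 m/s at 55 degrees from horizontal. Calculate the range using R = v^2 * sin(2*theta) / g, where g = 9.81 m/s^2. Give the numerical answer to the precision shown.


sin(2 * 55) = sin(110) = 0.939693
v^2 = 26.05^2 = 678.6025
R = 678.6025 * 0.939693 / 9.81
= 65.003 m

65.003 m


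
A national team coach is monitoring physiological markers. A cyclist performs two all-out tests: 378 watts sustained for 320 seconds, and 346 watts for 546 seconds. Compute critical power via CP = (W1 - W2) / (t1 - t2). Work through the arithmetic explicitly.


W1 = P1 * t1 = 378 * 320 = 120960 J
W2 = P2 * t2 = 346 * 546 = 188916 J
CP = (120960 - 188916) / (320 - 546)
= 300.69 W

300.69 W


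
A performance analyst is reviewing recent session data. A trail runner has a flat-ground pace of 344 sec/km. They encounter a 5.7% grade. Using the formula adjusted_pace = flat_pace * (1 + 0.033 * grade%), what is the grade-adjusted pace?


Grade factor = 1 + 0.033 * 5.7 = 1.1881
Adjusted = 344 * 1.1881 = 408.71 sec/km

408.71 s/km


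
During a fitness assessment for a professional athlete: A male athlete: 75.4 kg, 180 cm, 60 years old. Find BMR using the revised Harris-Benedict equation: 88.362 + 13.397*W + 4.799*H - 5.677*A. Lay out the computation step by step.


Intercept = 88.362
Weight contribution = 13.397 * 75.4 = 1010.1338
Height contribution = 4.799 * 180 = 863.82
Age contribution = 5.677 * 60 = 340.62
BMR = 88.362 + 1010.1338 + 863.82 - 340.62
= 1621.7 kcal/day

1621.7 kcal/day


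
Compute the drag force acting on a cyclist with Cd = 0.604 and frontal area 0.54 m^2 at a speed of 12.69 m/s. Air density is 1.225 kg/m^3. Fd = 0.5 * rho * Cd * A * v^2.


Step 1: v^2 = 161.0361
Step 2: Fd = 0.5 * 1.225 * 0.604 * 0.54 * 161.0361
= 32.171 N

32.171 N


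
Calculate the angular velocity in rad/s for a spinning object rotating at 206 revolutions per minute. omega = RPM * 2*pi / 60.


omega = RPM * 2*pi / 60
= 206 * 6.28318531 / 60
= 21.572 rad/s

21.572 rad/s


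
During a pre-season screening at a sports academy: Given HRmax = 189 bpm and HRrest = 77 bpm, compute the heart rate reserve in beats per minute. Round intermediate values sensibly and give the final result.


Heart rate reserve = maximum HR minus resting HR
HRR = 189 - 77 = 112 bpm

112 bpm


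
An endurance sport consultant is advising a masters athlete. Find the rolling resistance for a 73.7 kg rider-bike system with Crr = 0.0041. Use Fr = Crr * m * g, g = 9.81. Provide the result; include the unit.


m * g = 73.7 * 9.81 = 722.997 N
Fr = 0.0041 * 722.997 = 2.964 N

2.964 N


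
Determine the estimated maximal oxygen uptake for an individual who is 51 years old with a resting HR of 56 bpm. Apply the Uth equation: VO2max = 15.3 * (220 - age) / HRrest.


HRmax = 220 - 51 = 169
VO2max = 15.3 * (169 / 56)
= 15.3 * 3.0179
= 46.17 mL/kg/min

46.17 mL/kg/min


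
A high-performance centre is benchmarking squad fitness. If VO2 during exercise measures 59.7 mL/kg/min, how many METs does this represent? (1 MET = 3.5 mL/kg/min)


METs = VO2 / 3.5 = 59.7 / 3.5 = 17.06

17.06 METs


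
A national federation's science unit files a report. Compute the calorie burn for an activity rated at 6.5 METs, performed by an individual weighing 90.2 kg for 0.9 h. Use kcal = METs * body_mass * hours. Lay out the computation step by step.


Product of METs and mass = 6.5 * 90.2 = 586.3
Total kcal = 586.3 * 0.9 = 527.67 kcal

527.67 kcal


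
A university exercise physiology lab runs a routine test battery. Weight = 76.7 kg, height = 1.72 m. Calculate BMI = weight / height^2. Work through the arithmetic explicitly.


height^2 = 1.72^2 = 2.9584
BMI = 76.7 / 2.9584 = 25.93 kg/m^2

25.93 kg/m^2


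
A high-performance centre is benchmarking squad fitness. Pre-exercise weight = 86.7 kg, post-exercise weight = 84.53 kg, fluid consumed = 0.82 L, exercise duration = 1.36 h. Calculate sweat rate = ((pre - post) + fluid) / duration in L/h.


Weight loss = 86.7 - 84.53 = 2.17 kg (approx L)
Total sweat = 2.17 + 0.82 = 2.99 L
Sweat rate = 2.99 / 1.36 = 2.199 L/h

2.199 L/h


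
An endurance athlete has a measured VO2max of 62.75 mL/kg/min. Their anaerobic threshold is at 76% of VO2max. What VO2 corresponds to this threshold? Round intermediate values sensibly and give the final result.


Anaerobic threshold VO2 = VO2max * 76%
= 62.75 * 0.76
= 47.69 mL/kg/min

47.69 mL/kg/min


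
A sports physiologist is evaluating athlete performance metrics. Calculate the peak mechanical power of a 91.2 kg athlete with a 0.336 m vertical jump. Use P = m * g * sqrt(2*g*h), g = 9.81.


First, sqrt(2gh) = sqrt(2 * 9.81 * 0.336)
= sqrt(6.59232) = 2.567551 m/s
Power = 91.2 * 9.81 * 2.567551 = 2297.12 W

2297.12 W


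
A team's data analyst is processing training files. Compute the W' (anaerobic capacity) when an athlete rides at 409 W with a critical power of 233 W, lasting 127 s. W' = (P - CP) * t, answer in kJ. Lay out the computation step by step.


Above-CP power = 176 W
Duration = 127 s
W' = 176 * 127 = 22352 J
Convert: 22352 / 1000 = 22.352 kJ

22.352 kJ


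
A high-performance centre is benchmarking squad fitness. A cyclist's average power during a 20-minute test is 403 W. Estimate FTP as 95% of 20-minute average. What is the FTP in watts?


FTP = 20-min power * 0.95
= 403 * 0.95
= 382.85 W

382.85 W


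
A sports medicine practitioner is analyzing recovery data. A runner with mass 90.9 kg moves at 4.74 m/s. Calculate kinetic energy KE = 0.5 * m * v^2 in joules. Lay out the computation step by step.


v^2 = 4.74^2 = 22.4676
KE = 0.5 * 90.9 * 22.4676
= 1021.15 J

1021.15 J


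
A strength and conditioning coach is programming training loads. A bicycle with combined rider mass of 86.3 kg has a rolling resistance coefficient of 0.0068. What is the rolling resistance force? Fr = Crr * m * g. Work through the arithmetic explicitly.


Fr = 0.0068 * 86.3 * 9.81
= 0.58684 * 9.81
= 5.757 N

5.757 N


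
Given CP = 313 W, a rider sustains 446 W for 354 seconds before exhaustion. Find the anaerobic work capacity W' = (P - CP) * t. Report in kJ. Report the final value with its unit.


Excess power = 446 - 313 = 133 W
Work above CP = 133 * 354 = 47082 J
W' = 47.082 kJ

47.082 kJ


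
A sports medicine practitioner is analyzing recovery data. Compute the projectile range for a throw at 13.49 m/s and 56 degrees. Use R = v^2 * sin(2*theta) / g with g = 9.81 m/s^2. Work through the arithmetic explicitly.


Two times the angle = 112 degrees
sin(112) = 0.927184
R = 181.9801 * 0.927184 / 9.81 = 17.2 m

17.2 m


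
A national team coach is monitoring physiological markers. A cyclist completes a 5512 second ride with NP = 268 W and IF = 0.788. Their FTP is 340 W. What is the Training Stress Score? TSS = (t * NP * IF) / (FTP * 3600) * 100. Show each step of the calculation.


t * NP * IF = 5512 * 268 * 0.788 = 1164046.208
FTP * 3600 = 1224000
TSS = (1164046.208 / 1224000) * 100 = 95.1

95.1 TSS


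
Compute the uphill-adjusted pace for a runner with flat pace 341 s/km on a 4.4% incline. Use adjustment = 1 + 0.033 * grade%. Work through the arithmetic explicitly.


Adjustment factor = 1 + 0.033 * 4.4 = 1.1452
Grade-adjusted pace = 341 * 1.1452 = 390.51 s/km

390.51 s/km


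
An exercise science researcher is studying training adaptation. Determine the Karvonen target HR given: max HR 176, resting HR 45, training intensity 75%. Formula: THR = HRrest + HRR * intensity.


HRR = HRmax - HRrest = 176 - 45 = 131
THR = 45 + 131 * 0.75
= 143.25 bpm

143.25 bpm


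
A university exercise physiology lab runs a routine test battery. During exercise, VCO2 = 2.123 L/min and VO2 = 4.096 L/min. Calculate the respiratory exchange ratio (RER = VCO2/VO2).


RER = VCO2 / VO2
= 2.123 / 4.096
= 0.5183

0.5183


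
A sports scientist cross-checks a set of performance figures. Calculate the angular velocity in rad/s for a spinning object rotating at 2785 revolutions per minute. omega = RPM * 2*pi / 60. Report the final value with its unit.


omega = RPM * 2*pi / 60
= 2785 * 6.28318531 / 60
= 291.645 rad/s

291.645 rad/s


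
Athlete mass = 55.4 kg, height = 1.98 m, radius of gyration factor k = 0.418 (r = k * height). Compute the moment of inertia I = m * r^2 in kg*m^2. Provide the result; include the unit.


r = k * height = 0.418 * 1.98 = 0.82764 m
r^2 = 0.82764^2 = 0.684988
I = 55.4 * 0.684988 = 37.948 kg*m^2

37.948 kg*m^2


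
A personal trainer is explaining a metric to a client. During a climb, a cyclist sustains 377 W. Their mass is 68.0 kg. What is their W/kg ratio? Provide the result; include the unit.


Power-to-weight = 377 W / 68.0 kg
= 5.544 W/kg

5.544 W/kg


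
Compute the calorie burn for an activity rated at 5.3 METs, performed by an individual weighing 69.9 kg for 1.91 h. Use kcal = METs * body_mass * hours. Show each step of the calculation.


Product of METs and mass = 5.3 * 69.9 = 370.47
Total kcal = 370.47 * 1.91 = 707.6 kcal

707.6 kcal


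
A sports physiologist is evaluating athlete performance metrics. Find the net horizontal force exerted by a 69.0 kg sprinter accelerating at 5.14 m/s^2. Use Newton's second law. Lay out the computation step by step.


Newton's second law: F = m * a
F = 69.0 * 5.14 = 354.66 N

354.66 N


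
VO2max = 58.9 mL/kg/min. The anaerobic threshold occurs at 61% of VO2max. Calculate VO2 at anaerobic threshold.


AT fraction = 61 / 100 = 0.61
AT VO2 = 58.9 * 0.61
= 35.93 mL/kg/min

35.93 mL/kg/min


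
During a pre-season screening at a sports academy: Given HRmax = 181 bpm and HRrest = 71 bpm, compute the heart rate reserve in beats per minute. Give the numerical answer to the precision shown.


Heart rate reserve = maximum HR minus resting HR
HRR = 181 - 71 = 110 bpm

110 bpm


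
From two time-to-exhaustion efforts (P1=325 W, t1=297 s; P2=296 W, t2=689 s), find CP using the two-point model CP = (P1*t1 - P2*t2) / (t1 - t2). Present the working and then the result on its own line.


Work in trial 1 = 96525 J
Work in trial 2 = 203944 J
Delta work = -107419 J
Delta time = -392 s
CP = -107419 / -392 = 274.03 W

274.03 W


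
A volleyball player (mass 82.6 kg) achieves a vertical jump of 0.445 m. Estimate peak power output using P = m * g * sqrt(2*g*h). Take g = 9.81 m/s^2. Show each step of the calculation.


2 * g * h = 2 * 9.81 * 0.445 = 8.7309
sqrt(8.7309) = 2.95481 m/s
P = 82.6 * 9.81 * 2.95481 = 2394.3 W

2394.3 W


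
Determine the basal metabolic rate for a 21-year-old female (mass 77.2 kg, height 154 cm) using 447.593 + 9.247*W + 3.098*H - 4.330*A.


BMR = 447.593 + 9.247*77.2 + 3.098*154 - 4.330*21
= 1547.62 kcal/day

1547.62 kcal/day


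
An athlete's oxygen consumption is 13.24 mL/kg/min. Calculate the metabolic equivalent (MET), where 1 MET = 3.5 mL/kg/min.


MET = VO2 / 3.5
= 13.24 / 3.5
= 3.78 METs

3.78 METs


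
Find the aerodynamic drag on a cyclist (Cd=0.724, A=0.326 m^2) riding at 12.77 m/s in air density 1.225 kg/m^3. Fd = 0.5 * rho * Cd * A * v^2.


Fd = 0.5 * 1.225 * 0.724 * 0.326 * 12.77^2
= 0.5 * 1.225 * 0.724 * 0.326 * 163.0729
= 23.575 N

23.575 N


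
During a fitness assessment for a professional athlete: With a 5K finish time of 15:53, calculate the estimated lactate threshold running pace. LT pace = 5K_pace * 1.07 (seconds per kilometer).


Race duration = 953 s for 5 km
Average pace = 953 / 5 = 190.6 s/km
LT pace = 190.6 * 1.07
= 203.94 s/km

203.94 s/km


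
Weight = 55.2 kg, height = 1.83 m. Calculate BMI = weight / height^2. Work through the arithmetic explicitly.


height^2 = 1.83^2 = 3.3489
BMI = 55.2 / 3.3489 = 16.48 kg/m^2

16.48 kg/m^2


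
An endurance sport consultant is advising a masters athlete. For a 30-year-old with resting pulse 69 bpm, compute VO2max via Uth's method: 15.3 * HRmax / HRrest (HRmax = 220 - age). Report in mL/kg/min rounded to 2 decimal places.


Step 1: HRmax = 220 - 30 = 190 bpm
Step 2: Ratio = 190 / 69 = 2.7536
Step 3: VO2max = 15.3 * 2.7536 = 42.13 mL/kg/min

42.13 mL/kg/min


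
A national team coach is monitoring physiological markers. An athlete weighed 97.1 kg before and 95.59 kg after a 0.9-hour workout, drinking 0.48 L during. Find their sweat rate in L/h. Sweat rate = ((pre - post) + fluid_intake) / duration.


Body mass change = 1.51 kg
Total sweat loss = 1.51 + 0.48 = 1.99 L
Rate = 1.99 / 0.9 = 2.211 L/h

2.211 L/h


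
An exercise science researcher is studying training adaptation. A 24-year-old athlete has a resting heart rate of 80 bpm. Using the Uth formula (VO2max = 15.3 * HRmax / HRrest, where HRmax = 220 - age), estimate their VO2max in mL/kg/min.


HRmax = 220 - 24 = 196 bpm
Ratio = HRmax / HRrest = 196 / 80 = 2.45
VO2max = 15.3 * 2.45 = 37.49 mL/kg/min

37.49 mL/kg/min


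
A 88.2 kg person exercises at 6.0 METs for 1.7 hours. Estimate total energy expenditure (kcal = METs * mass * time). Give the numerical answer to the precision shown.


Energy = METs * mass(kg) * time(h)
= 6.0 * 88.2 * 1.7
= 899.64 kcal

899.64 kcal


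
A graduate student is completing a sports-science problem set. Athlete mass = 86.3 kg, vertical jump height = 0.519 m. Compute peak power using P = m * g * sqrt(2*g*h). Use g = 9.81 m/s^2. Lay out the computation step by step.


sqrt(2 * 9.81 * 0.519) = sqrt(10.18278) = 3.191047 m/s
P = 86.3 * 9.81 * 3.191047
= 2701.55 W

2701.55 W


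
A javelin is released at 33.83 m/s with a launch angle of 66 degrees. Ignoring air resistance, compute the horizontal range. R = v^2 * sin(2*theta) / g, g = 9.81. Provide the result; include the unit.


Launch speed squared = 1144.4689
sin(2 * 66 deg) = 0.743145
Range = 1144.4689 * 0.743145 / 9.81
= 86.698 m

86.698 m


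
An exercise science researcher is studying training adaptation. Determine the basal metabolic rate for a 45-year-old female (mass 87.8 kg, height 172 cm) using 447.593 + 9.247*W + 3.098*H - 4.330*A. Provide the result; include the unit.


BMR = 447.593 + 9.247*87.8 + 3.098*172 - 4.330*45
= 1597.49 kcal/day

1597.49 kcal/day


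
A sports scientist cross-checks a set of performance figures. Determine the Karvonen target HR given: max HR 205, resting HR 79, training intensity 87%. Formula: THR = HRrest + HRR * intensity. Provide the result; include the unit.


HRR = HRmax - HRrest = 205 - 79 = 126
THR = 79 + 126 * 0.87
= 188.62 bpm

188.62 bpm


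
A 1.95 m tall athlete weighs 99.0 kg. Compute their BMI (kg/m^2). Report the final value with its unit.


height^2 = 3.8025 m^2
BMI = 99.0 / 3.8025 = 26.04 kg/m^2

26.04 kg/m^2


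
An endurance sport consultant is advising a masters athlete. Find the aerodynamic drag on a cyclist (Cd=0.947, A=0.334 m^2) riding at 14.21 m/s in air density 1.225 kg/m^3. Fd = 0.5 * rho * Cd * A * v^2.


Fd = 0.5 * 1.225 * 0.947 * 0.334 * 14.21^2
= 0.5 * 1.225 * 0.947 * 0.334 * 201.9241
= 39.119 N

39.119 N


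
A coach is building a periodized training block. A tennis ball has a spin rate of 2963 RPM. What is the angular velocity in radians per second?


Convert RPM to rad/s: multiply by 2*pi and divide by 60
omega = 2963 * 2 * pi / 60
= 310.285 rad/s

310.285 rad/s


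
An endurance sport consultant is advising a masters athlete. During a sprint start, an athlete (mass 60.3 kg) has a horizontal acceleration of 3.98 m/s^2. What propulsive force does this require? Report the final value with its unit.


Propulsive force = mass * acceleration
= 60.3 kg * 3.98 m/s^2
= 239.99 N

239.99 N


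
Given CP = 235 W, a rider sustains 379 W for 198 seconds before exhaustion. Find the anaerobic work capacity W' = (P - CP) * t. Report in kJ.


Excess power = 379 - 235 = 144 W
Work above CP = 144 * 198 = 28512 J
W' = 28.512 kJ

28.512 kJ


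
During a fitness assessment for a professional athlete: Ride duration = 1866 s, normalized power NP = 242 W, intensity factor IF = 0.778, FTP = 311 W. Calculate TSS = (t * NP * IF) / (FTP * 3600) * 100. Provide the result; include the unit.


Numerator = 1866 * 242 * 0.778 = 351323.016
Denominator = 311 * 3600 = 1119600
TSS = 351323.016 / 1119600 * 100
= 31.38

31.38 TSS


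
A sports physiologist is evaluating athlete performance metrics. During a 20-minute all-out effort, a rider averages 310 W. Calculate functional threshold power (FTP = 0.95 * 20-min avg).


FTP = 0.95 * 310
= 294.5 W

294.5 W
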